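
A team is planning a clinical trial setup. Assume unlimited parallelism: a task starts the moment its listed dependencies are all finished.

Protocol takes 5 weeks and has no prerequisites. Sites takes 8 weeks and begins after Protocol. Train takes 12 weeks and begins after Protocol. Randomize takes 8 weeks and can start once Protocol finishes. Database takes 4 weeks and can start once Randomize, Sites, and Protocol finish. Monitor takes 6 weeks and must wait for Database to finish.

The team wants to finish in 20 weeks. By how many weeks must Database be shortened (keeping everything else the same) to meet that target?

Current finish: 23 weeks; target: 20.
Database is on every critical path, so each week cut from Database cuts the finish by one (this holds down to a finish of 20).
Need 23 − 20 = 3 weeks off Database → Database becomes 1 week, finish becomes 20.

3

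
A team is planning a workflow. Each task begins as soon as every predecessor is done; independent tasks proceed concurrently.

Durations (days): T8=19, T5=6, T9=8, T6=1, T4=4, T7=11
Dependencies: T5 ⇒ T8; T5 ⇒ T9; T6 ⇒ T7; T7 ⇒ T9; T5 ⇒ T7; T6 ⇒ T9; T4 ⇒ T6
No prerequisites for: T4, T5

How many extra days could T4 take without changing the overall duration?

1

Critical path: T5→T7→T9 = 6+11+8 = 25, so the finish is 25 days.
Longest path through T4: 24 days (earliest finish 4, latest finish 5).
Slack of T4 = 1 − 0 = 1 day.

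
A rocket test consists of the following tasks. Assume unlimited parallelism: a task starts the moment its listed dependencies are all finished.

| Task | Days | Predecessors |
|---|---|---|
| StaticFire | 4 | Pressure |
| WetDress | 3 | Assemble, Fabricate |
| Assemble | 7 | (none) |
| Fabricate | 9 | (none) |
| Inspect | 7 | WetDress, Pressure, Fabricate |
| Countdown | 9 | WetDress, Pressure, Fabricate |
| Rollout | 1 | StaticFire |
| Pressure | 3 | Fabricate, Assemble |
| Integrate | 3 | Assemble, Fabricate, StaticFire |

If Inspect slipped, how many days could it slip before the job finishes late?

Critical path: Fabricate→Pressure→Countdown = 9+3+9 = 21, so the finish is 21 days.
Inspect finishes as early as 19 and must finish by 21.
Float = 21 − 19 = 2.

2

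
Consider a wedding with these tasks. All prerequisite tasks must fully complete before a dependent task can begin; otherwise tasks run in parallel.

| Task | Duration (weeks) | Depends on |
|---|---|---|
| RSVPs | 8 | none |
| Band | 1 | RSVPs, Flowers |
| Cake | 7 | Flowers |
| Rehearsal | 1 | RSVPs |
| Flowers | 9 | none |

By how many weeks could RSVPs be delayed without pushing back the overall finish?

7

Critical path: Flowers→Cake = 9+7 = 16, so the finish is 16 weeks.
Longest path through RSVPs: 9 weeks (earliest finish 8, latest finish 15).
Float = 16 − 9 = 7.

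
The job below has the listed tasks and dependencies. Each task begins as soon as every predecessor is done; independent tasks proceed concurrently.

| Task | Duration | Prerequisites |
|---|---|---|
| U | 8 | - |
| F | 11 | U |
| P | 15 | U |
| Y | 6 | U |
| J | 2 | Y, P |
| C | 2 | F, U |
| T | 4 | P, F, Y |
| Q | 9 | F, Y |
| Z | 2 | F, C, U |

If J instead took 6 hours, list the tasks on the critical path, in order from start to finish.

U, P, J

Critical path before the change: U→F→Q = 8+11+9 = 28 giving 28 hours.
J has 3 hours of float (longest path through it is 25).
New critical path: U→P→J = 8+15+6 = 29 ⇒ 29 hours.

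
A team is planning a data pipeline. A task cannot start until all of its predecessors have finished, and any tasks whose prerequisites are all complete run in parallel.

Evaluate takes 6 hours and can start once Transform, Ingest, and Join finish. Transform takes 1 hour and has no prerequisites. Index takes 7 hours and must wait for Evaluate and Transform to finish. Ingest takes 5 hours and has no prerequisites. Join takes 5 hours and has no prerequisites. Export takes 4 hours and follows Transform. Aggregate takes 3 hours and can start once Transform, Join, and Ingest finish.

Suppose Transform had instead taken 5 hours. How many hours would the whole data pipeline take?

18

The binding path is Ingest→Evaluate→Index = 5+6+7 = 18; finish at 18 hours.
The longest path through Transform is only 14 hours, so Transform has float 4.
The critical path is still Ingest→Evaluate→Index; finish is now 18 hours.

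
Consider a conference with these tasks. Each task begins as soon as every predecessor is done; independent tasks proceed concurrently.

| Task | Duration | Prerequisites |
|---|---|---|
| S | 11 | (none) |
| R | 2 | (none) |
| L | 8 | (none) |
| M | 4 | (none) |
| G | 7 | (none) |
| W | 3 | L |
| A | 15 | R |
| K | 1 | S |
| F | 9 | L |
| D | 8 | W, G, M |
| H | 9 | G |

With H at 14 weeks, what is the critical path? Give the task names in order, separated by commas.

The binding path is L→W→D = 8+3+8 = 19; finish at 19 weeks.
The longest path through H is only 16 weeks, so H has float 3.
The binding chain switches to G→H = 7+14 = 21; finish 21 weeks.

G, H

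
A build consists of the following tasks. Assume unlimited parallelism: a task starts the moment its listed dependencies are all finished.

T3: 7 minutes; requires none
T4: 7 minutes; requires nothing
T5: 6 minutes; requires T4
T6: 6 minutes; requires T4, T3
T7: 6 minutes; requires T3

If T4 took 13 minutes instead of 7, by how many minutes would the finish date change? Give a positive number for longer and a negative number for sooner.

Critical path before the change: T4→T5 = 7+6 = 13 giving 13 minutes.
Since T4 is critical, the +6 change carries straight to that chain (now 19 minutes).
No other chain overtakes it, so the finish is 19 minutes.
Change in finish: 19 − 13 = +6 minutes.

6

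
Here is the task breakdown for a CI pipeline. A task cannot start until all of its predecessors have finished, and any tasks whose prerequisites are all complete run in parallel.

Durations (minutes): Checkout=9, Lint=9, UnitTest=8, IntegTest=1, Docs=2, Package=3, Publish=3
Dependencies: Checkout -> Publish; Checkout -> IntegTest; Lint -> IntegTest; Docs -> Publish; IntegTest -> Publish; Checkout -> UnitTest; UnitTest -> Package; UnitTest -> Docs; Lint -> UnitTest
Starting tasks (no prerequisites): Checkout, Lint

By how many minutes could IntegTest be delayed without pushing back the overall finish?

Checkout→UnitTest→Docs→Publish = 9+8+2+3 = 22 sets the makespan at 22 minutes.
The longest chain containing IntegTest totals 13 minutes.
Float = 22 − 13 = 9.

9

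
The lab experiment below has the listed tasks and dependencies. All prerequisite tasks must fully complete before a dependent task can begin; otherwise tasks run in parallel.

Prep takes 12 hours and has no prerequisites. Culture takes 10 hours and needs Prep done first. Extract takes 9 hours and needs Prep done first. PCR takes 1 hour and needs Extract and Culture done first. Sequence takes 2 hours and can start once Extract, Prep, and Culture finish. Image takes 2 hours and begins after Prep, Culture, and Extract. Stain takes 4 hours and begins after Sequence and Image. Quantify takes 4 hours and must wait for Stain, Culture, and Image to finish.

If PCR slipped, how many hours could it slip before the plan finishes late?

9

The longest chain is Prep→Culture→Sequence→Stain→Quantify = 12+10+2+4+4 = 32; overall finish 32 hours.
Longest path through PCR: 23 hours (earliest finish 23, latest finish 32).
Float = 32 − 23 = 9.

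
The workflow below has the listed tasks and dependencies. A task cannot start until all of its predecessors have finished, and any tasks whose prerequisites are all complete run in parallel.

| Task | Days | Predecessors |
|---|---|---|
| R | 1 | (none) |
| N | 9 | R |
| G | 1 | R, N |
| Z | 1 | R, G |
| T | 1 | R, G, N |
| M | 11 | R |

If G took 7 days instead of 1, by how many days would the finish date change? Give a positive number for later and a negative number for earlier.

6

The binding path is R→N→G→Z = 1+9+1+1 = 12; finish at 12 days.
G is on the critical path; changing it to 7 makes that path 18 days.
That remains the longest chain; total 18 days.
Change in finish: 18 − 12 = +6 days.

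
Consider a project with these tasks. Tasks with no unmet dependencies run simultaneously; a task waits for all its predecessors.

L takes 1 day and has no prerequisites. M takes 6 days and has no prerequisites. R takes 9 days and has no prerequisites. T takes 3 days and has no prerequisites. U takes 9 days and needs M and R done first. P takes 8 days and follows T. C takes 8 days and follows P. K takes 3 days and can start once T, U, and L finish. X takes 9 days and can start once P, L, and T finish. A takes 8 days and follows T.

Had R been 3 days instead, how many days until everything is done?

Critical path before the change: R→U→K = 9+9+3 = 21 giving 21 days.
R lies on that path, so at 3 days the path becomes 15 days.
New critical path: T→P→X = 3+8+9 = 20 ⇒ 20 days.

20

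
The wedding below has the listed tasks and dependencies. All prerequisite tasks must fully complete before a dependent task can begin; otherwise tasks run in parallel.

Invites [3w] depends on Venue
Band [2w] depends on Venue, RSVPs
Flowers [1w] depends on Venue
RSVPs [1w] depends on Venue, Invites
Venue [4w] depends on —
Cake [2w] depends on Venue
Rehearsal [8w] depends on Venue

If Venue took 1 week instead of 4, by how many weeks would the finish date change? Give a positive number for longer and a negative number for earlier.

Baseline: Venue→Rehearsal = 4+8 = 12 → 12 weeks.
Since Venue is critical, the -3 change carries straight to that chain (now 9 weeks).
The critical path is still Venue→Rehearsal; finish is now 9 weeks.
Change in finish: 9 − 12 = -3 weeks.

-3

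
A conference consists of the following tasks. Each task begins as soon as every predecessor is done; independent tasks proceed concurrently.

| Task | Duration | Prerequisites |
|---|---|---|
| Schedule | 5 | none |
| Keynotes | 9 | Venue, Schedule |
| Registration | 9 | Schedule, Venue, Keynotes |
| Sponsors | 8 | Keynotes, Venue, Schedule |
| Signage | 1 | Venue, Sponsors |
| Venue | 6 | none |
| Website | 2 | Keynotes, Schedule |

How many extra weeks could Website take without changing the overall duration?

7

Venue→Keynotes→Sponsors→Signage = 6+9+8+1 = 24 sets the makespan at 24 weeks.
Website finishes as early as 17 and must finish by 24.
So Website can slip 24 − 17 = 7 weeks.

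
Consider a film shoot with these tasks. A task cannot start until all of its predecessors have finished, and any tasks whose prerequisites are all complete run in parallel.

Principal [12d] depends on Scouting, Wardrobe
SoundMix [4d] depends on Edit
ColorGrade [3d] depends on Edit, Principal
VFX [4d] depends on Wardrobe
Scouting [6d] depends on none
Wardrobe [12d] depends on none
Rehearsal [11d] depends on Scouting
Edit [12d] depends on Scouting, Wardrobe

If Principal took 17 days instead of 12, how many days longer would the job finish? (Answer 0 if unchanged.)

Critical path before the change: Wardrobe→Edit→SoundMix = 12+12+4 = 28 giving 28 days.
Principal is off the critical path — its longest chain is 27 days, giving 1 of slack.
Now Wardrobe→Principal→ColorGrade = 12+17+3 = 32 is longest, so the finish becomes 32 days.
Change in finish: 32 − 28 = +4 days.

4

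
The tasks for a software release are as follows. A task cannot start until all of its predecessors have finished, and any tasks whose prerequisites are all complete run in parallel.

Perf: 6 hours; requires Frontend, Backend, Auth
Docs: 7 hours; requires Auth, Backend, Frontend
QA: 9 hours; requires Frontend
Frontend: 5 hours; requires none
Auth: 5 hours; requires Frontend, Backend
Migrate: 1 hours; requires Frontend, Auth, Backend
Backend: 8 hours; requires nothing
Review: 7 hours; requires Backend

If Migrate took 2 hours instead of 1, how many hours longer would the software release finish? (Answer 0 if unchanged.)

Critical path before the change: Backend→Auth→Docs = 8+5+7 = 20 giving 20 hours.
The longest path through Migrate is only 14 hours, so Migrate has float 6.
The critical path is still Backend→Auth→Docs; finish is now 20 hours.
Change in finish: 20 − 20 = +0 hours.

0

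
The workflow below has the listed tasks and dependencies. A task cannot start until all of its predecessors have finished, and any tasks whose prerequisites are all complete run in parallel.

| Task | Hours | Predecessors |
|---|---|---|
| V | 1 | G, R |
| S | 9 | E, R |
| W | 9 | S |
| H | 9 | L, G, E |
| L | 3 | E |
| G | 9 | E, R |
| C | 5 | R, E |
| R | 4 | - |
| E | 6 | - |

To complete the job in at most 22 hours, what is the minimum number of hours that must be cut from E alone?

Current finish: 24 hours; target: 22.
E is on every critical path, so each hour cut from E cuts the finish by one (this holds down to a finish of 22).
Need 24 − 22 = 2 hours off E → E becomes 4 hours, finish becomes 22.

2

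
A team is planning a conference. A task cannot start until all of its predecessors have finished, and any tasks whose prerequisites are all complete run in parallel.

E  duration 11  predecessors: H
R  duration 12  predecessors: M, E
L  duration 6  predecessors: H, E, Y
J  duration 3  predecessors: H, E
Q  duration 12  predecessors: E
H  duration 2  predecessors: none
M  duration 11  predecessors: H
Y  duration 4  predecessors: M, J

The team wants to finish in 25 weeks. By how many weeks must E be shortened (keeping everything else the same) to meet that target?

1

Current finish: 26 weeks; target: 25.
E is on every critical path, so each week cut from E cuts the finish by one (this holds down to a finish of 25).
Need 26 − 25 = 1 week off E → E becomes 10 weeks, finish becomes 25.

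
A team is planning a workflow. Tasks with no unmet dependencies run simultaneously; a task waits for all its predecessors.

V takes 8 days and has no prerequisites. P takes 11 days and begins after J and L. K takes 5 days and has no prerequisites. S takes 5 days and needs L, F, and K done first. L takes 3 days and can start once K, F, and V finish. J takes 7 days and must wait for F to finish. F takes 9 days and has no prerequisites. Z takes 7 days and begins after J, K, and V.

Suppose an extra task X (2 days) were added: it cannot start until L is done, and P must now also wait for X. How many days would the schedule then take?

Originally the schedule takes 27 days.
With X inserted, P now waits for max(J, L, X).
New critical path: F→J→P = 9+7+11 = 27 ⇒ 27 days.

27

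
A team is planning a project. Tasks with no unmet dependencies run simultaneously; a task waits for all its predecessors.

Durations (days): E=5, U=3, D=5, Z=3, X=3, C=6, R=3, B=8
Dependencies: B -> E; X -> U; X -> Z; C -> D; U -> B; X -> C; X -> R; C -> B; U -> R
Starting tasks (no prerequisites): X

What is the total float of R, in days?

X→C→B→E = 3+6+8+5 = 22 sets the makespan at 22 days.
The longest chain containing R totals 9 days.
Slack of R = 19 − 6 = 13 days.

13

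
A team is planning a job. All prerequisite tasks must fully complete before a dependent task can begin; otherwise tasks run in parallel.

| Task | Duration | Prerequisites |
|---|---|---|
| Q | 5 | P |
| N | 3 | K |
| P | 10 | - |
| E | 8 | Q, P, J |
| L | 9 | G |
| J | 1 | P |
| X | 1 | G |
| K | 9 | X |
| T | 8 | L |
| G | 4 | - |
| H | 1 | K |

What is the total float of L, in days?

Critical path: P→Q→E = 10+5+8 = 23, so the finish is 23 days.
The longest chain containing L totals 21 days.
So L can slip 15 − 13 = 2 days.

2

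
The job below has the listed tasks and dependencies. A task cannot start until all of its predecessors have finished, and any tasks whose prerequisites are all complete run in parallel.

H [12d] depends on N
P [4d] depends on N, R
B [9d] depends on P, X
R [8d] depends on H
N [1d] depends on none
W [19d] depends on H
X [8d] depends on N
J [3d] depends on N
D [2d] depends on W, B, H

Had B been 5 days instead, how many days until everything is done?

34

Critical path before the change: N→H→R→P→B→D = 1+12+8+4+9+2 = 36 giving 36 days.
Since B is critical, the -4 change carries straight to that chain (now 32 days).
The binding chain switches to N→H→W→D = 1+12+19+2 = 34; finish 34 days.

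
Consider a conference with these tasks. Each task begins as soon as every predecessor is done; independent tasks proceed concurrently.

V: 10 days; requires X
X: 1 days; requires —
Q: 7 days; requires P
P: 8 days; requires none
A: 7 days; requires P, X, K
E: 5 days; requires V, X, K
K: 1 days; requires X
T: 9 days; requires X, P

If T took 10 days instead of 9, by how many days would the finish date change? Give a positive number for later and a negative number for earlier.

1

Actual critical path: P→T = 8+9 = 17 ⇒ 17 days.
T is on the critical path; changing it to 10 makes that path 18 days.
That remains the longest chain; total 18 days.
Change in finish: 18 − 17 = +1 days.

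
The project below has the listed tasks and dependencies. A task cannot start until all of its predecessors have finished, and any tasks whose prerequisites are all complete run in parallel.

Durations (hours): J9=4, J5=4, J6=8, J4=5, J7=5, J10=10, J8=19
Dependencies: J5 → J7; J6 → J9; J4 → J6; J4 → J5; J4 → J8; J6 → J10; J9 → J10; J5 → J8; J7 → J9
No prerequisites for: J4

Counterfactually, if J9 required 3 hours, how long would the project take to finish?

28

Actual critical path: J4→J5→J7→J9→J10 = 5+4+5+4+10 = 28 ⇒ 28 hours.
Since J9 is critical, the -1 change carries straight to that chain (now 27 hours).
The binding chain switches to J4→J5→J8 = 5+4+19 = 28; finish 28 hours.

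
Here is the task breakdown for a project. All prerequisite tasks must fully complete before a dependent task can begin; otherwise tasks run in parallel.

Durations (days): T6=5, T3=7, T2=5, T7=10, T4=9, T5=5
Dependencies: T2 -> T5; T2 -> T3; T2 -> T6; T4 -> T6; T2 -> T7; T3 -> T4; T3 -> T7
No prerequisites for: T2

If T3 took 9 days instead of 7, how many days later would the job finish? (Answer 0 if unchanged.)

2

Baseline: T2→T3→T4→T6 = 5+7+9+5 = 26 → 26 days.
T3 lies on that path, so at 9 days the path becomes 28 days.
No other chain overtakes it, so the finish is 28 days.
Change in finish: 28 − 26 = +2 days.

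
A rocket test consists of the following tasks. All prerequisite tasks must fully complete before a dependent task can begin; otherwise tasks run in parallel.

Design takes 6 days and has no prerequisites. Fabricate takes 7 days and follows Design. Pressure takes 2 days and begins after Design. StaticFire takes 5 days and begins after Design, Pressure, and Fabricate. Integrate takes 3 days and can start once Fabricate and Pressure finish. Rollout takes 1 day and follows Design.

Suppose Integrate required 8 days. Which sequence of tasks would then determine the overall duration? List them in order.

Baseline: Design→Fabricate→StaticFire = 6+7+5 = 18 → 18 days.
Integrate is off the critical path — its longest chain is 16 days, giving 2 of slack.
The binding chain switches to Design→Fabricate→Integrate = 6+7+8 = 21; finish 21 days.

Design, Fabricate, Integrate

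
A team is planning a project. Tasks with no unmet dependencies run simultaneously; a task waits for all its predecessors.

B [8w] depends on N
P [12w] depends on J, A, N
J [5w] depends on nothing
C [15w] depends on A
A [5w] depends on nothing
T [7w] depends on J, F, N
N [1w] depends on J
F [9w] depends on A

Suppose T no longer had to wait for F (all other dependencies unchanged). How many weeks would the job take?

20

Before: longest chain A→F→T = 5+9+7 = 21, finish 21.
Without F→T, T's earliest start moves from 14 to 6.
After: A→C = 5+15 = 20 → 20 weeks.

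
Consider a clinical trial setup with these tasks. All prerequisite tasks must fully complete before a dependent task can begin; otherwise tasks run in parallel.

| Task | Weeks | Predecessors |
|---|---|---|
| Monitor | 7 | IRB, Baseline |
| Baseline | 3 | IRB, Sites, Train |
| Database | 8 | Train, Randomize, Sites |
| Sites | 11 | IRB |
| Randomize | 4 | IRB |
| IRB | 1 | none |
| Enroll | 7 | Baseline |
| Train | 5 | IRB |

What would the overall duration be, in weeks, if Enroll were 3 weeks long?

22

Critical path before the change: IRB→Sites→Baseline→Enroll = 1+11+3+7 = 22 giving 22 weeks.
Since Enroll is critical, the -4 change carries straight to that chain (now 18 weeks).
Now IRB→Sites→Baseline→Monitor = 1+11+3+7 = 22 is longest, so the finish becomes 22 weeks.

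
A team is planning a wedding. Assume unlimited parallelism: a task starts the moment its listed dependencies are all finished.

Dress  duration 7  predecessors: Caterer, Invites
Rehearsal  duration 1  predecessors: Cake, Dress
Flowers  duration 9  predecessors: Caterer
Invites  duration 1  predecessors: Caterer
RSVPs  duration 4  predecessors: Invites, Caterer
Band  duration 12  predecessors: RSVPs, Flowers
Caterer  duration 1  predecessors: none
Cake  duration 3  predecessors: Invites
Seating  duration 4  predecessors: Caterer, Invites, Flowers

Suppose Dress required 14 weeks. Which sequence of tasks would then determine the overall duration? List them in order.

As given, the longest chain is Caterer→Flowers→Band = 1+9+12 = 22, so the finish is 22 weeks.
Dress has 12 weeks of float (longest path through it is 10).
That remains the longest chain; total 22 weeks.

Caterer, Flowers, Band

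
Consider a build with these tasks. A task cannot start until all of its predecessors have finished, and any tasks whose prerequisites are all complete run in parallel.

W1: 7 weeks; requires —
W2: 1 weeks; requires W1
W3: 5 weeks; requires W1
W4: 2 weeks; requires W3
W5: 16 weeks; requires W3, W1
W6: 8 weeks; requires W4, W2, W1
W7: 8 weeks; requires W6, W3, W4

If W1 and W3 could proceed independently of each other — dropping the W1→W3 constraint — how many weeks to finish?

Before: longest chain W1→W3→W4→W6→W7 = 7+5+2+8+8 = 30, finish 30.
Without W1→W3, W3's earliest start moves from 7 to 0.
After: W1→W2→W6→W7 = 7+1+8+8 = 24 → 24 weeks.

24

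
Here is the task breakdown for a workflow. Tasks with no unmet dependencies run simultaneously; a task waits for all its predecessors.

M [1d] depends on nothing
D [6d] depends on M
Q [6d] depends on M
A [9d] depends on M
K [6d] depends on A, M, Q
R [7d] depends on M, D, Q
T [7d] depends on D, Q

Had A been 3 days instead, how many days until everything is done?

Critical path before the change: M→A→K = 1+9+6 = 16 giving 16 days.
Since A is critical, the -6 change carries straight to that chain (now 10 days).
New critical path: M→D→R = 1+6+7 = 14 ⇒ 14 days.

14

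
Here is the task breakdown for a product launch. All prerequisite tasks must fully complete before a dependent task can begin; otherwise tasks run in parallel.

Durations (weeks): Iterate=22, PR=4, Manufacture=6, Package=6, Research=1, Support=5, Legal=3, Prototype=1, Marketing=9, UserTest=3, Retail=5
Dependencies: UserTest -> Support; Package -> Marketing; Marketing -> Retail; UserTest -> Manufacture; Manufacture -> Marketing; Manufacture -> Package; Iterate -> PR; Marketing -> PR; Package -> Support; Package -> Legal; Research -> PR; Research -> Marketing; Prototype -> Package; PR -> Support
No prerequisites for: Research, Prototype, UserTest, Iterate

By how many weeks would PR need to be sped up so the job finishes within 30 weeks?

3

Current finish: 33 weeks; target: 30.
PR is on every critical path, so each week cut from PR cuts the finish by one (this holds down to a finish of 30).
Need 33 − 30 = 3 weeks off PR → PR becomes 1 week, finish becomes 30.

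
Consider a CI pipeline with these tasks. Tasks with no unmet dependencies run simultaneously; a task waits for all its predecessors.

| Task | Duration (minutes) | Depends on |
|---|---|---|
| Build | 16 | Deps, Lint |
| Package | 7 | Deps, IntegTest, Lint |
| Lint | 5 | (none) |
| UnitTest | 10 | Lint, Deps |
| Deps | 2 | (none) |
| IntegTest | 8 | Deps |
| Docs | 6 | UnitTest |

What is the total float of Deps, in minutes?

3

Critical path: Lint→UnitTest→Docs = 5+10+6 = 21, so the finish is 21 minutes.
Deps finishes as early as 2 and must finish by 5.
Slack of Deps = 3 − 0 = 3 minutes.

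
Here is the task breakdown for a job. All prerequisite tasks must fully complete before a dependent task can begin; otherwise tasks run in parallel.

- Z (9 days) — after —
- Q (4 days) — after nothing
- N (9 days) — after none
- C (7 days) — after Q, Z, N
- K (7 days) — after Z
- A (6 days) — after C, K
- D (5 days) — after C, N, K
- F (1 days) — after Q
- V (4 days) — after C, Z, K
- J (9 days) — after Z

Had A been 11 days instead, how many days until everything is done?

As given, the longest chain is Z→C→A = 9+7+6 = 22, so the finish is 22 days.
Since A is critical, the +5 change carries straight to that chain (now 27 days).
No other chain overtakes it, so the finish is 27 days.

27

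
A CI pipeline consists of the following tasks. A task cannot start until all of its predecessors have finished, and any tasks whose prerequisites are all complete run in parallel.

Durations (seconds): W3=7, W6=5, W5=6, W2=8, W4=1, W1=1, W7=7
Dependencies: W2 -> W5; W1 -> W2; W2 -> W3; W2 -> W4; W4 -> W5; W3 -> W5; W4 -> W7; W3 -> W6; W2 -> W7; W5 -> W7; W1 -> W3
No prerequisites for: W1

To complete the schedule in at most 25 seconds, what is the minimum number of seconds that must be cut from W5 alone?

4

Current finish: 29 seconds; target: 25.
W5 is on every critical path, so each second cut from W5 cuts the finish by one (this holds down to a finish of 24).
Need 29 − 25 = 4 seconds off W5 → W5 becomes 2 seconds, finish becomes 25.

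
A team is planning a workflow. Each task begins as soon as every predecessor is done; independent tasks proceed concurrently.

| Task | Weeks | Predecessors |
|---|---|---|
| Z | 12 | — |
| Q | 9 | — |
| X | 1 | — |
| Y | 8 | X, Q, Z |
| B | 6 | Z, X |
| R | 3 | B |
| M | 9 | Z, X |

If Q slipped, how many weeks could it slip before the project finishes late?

4

The longest chain is Z→B→R = 12+6+3 = 21; overall finish 21 weeks.
Q finishes as early as 9 and must finish by 13.
Float = 21 − 17 = 4.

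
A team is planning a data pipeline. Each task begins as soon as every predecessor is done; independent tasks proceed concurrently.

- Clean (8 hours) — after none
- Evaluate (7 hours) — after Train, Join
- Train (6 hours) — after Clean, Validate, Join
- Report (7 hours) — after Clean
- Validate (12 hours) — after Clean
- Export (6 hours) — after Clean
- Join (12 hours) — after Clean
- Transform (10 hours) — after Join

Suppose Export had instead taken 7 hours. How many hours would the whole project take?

Critical path before the change: Clean→Validate→Train→Evaluate = 8+12+6+7 = 33 giving 33 hours.
Export has 19 hours of float (longest path through it is 14).
The critical path is still Clean→Validate→Train→Evaluate; finish is now 33 hours.

33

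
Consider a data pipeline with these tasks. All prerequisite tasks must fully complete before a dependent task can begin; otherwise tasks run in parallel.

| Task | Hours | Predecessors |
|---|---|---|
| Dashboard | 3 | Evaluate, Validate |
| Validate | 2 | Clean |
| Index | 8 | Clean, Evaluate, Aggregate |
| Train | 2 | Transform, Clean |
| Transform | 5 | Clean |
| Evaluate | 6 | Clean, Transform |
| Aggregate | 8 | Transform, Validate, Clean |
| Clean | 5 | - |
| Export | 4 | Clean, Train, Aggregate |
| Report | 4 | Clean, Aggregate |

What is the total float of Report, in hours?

The longest chain is Clean→Transform→Aggregate→Index = 5+5+8+8 = 26; overall finish 26 hours.
Longest path through Report: 22 hours (earliest finish 22, latest finish 26).
So Report can slip 26 − 22 = 4 hours.

4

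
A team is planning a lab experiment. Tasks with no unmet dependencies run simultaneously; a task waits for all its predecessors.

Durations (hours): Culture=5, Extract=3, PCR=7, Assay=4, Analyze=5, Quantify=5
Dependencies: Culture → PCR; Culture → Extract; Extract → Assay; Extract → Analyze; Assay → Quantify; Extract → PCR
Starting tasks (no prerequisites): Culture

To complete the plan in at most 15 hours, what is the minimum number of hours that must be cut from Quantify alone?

Current finish: 17 hours; target: 15.
Quantify is on every critical path, so each hour cut from Quantify cuts the finish by one (this holds down to a finish of 15).
Need 17 − 15 = 2 hours off Quantify → Quantify becomes 3 hours, finish becomes 15.

2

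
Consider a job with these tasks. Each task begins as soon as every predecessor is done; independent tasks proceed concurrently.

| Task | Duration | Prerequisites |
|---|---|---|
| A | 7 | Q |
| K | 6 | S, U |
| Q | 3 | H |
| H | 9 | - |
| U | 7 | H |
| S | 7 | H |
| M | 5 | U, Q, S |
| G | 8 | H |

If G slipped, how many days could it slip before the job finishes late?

5

The longest chain is H→U→K = 9+7+6 = 22; overall finish 22 days.
The longest chain containing G totals 17 days.
Float = 22 − 17 = 5.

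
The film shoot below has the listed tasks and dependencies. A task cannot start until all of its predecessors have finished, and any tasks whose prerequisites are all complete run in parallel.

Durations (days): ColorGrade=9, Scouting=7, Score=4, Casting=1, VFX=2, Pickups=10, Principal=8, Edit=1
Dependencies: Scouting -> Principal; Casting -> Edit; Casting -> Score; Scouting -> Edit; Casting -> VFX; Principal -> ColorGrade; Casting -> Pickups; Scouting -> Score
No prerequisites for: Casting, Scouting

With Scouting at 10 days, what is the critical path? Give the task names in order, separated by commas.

Scouting, Principal, ColorGrade

Critical path before the change: Scouting→Principal→ColorGrade = 7+8+9 = 24 giving 24 days.
Since Scouting is critical, the +3 change carries straight to that chain (now 27 days).
The critical path is still Scouting→Principal→ColorGrade; finish is now 27 days.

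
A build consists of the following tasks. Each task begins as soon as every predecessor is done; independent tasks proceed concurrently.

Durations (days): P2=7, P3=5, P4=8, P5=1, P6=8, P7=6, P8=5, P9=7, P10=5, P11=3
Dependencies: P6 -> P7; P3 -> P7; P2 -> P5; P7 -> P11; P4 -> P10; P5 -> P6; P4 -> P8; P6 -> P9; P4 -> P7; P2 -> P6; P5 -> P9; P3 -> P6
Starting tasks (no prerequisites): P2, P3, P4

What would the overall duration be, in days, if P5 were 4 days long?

Critical path before the change: P2→P5→P6→P7→P11 = 7+1+8+6+3 = 25 giving 25 days.
Since P5 is critical, the +3 change carries straight to that chain (now 28 days).
The critical path is still P2→P5→P6→P7→P11; finish is now 28 days.

28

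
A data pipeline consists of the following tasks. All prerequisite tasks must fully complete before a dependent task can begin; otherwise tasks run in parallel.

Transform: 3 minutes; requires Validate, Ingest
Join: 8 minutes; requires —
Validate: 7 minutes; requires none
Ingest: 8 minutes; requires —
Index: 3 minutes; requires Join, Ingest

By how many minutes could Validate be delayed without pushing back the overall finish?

1

Critical path: Ingest→Transform = 8+3 = 11, so the finish is 11 minutes.
The longest chain containing Validate totals 10 minutes.
Float = 11 − 10 = 1.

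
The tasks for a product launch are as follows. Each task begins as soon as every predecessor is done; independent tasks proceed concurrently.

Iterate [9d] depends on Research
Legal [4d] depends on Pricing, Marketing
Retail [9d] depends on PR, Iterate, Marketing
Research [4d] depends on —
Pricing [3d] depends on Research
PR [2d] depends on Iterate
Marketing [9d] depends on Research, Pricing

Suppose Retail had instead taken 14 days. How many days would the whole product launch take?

Baseline: Research→Pricing→Marketing→Retail = 4+3+9+9 = 25 → 25 days.
Since Retail is critical, the +5 change carries straight to that chain (now 30 days).
That remains the longest chain; total 30 days.

30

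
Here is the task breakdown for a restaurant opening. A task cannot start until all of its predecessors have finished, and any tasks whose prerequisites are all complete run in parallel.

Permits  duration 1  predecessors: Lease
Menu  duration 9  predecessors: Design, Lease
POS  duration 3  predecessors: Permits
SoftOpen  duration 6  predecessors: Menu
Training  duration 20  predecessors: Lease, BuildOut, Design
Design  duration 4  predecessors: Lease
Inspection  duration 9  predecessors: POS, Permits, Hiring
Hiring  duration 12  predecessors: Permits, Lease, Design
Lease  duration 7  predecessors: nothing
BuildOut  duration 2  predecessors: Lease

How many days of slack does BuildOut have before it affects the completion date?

The longest chain is Lease→Design→Hiring→Inspection = 7+4+12+9 = 32; overall finish 32 days.
The longest chain containing BuildOut totals 29 days.
So BuildOut can slip 12 − 9 = 3 days.

3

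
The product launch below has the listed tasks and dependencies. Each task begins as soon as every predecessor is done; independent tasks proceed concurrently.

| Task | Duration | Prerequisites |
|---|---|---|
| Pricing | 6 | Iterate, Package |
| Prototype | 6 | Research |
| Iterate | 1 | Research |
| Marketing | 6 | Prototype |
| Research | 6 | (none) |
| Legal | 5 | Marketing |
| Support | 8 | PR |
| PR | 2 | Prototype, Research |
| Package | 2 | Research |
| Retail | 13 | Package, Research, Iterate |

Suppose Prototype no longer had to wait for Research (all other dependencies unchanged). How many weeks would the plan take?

21

Original critical path: Research→Prototype→Marketing→Legal = 6+6+6+5 = 23 ⇒ 23 weeks.
Without Research→Prototype, Prototype's earliest start moves from 6 to 0.
The longest chain is now Research→Package→Retail = 6+2+13 = 21, so the plan takes 21 weeks.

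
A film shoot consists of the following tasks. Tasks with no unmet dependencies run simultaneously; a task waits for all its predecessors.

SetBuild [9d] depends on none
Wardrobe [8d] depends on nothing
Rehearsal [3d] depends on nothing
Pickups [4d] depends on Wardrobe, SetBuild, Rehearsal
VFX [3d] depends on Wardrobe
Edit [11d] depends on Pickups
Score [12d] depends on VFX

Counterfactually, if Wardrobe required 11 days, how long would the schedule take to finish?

26

As given, the longest chain is SetBuild→Pickups→Edit = 9+4+11 = 24, so the finish is 24 days.
Wardrobe is off the critical path — its longest chain is 23 days, giving 1 of slack.
Now Wardrobe→Pickups→Edit = 11+4+11 = 26 is longest, so the finish becomes 26 days.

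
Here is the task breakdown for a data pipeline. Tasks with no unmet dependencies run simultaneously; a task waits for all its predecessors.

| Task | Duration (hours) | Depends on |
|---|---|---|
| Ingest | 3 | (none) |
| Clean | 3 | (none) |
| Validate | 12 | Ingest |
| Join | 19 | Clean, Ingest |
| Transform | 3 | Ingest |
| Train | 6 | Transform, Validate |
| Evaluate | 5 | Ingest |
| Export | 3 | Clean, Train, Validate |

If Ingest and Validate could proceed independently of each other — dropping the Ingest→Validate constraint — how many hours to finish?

With the dependency in place, Ingest→Validate→Train→Export = 3+12+6+3 = 24 sets the finish at 24 hours.
Without Ingest→Validate, Validate's earliest start moves from 3 to 0.
New critical path: Ingest→Join = 3+19 = 22 ⇒ 22 hours.

22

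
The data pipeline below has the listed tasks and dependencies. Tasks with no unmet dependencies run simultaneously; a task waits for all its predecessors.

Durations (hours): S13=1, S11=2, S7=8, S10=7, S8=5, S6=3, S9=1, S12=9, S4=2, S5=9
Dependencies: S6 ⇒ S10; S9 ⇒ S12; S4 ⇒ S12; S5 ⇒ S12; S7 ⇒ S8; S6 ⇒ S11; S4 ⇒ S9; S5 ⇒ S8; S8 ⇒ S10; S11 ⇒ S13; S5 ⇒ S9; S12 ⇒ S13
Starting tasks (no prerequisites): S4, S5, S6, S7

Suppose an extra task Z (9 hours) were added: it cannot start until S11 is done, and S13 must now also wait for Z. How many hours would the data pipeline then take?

21

Originally the data pipeline takes 21 hours.
With Z inserted, S13 now waits for max(S12, S11, Z).
New critical path: S5→S8→S10 = 9+5+7 = 21 ⇒ 21 hours.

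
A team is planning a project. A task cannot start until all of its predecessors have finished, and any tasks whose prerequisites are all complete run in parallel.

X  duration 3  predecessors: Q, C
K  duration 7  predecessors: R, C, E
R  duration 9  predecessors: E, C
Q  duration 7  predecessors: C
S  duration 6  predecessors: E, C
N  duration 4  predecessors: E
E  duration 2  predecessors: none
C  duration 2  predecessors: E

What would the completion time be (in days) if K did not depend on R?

Before: longest chain E→C→R→K = 2+2+9+7 = 20, finish 20.
Without R→K, K's earliest start moves from 13 to 4.
The longest chain is now E→C→Q→X = 2+2+7+3 = 14, so the project takes 14 days.

14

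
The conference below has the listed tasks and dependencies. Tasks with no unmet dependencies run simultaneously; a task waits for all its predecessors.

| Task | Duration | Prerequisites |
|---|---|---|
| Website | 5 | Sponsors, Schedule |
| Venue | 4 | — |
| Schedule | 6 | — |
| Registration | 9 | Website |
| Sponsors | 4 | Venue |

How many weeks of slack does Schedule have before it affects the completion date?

The longest chain is Venue→Sponsors→Website→Registration = 4+4+5+9 = 22; overall finish 22 weeks.
Schedule finishes as early as 6 and must finish by 8.
Float = 22 − 20 = 2.

2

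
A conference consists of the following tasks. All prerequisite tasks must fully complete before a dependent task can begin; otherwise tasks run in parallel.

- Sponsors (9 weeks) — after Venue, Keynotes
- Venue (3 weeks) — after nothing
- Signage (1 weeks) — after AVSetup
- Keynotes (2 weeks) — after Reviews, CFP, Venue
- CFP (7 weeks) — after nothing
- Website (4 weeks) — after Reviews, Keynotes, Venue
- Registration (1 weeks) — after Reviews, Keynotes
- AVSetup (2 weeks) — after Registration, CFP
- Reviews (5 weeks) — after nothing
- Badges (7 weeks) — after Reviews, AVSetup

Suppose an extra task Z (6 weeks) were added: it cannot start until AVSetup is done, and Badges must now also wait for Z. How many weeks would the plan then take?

Originally the plan takes 19 weeks.
With Z inserted, Badges now waits for max(Reviews, AVSetup, Z).
New critical path: CFP→Keynotes→Registration→AVSetup→Z→Badges = 7+2+1+2+6+7 = 25 ⇒ 25 weeks.

25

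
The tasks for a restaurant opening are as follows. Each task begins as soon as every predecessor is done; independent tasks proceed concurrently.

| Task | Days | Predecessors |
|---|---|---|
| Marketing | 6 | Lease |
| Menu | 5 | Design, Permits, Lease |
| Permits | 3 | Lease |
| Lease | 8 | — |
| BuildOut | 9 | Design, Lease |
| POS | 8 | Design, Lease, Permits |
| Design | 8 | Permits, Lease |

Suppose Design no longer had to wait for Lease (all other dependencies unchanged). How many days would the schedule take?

Before: longest chain Lease→Permits→Design→BuildOut = 8+3+8+9 = 28, finish 28.
Dropping Lease→Design doesn't change Design's earliest start (11); another predecessor still binds.
The longest chain is now Lease→Permits→Design→BuildOut = 8+3+8+9 = 28, so the schedule takes 28 days.

28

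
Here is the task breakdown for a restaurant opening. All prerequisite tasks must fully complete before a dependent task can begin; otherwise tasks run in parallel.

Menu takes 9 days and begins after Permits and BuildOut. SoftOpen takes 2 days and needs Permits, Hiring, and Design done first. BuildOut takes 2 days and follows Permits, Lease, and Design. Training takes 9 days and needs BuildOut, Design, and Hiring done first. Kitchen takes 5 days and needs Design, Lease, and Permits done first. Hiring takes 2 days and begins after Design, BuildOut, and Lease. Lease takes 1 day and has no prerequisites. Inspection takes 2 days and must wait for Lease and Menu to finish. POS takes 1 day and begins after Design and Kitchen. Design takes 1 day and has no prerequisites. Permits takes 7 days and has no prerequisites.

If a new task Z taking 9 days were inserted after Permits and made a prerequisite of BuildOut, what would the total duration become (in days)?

Originally the plan takes 20 days.
With Z inserted, BuildOut now waits for max(Permits, Lease, Design, Z).
New critical path: Permits→Z→BuildOut→Hiring→Training = 7+9+2+2+9 = 29 ⇒ 29 days.

29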